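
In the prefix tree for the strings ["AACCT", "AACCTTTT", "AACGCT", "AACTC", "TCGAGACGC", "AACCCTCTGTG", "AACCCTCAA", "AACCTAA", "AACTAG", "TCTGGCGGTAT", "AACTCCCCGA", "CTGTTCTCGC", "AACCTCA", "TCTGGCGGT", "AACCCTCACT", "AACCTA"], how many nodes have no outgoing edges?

Leaves are exactly the stored words that no other stored word extends.
Those words: "AACCCTCAA", "AACCCTCACT", "AACCCTCTGTG", "AACCTAA", "AACCTCA", "AACCTTTT", "AACGCT", "AACTAG", "AACTCCCCGA", "CTGTTCTCGC", "TCGAGACGC", "TCTGGCGGTAT"
Leaf count: 12

12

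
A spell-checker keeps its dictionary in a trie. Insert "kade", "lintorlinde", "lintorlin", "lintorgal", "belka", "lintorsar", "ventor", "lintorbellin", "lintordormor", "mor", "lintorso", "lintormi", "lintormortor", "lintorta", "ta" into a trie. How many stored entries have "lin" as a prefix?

Traverse to the node for "lin", then collect every word in that subtree.
Words under "lin": lintorbellin, lintordormor, lintorgal, lintorlin, lintorlinde, lintormi, lintormortor, lintorsar, lintorso, lintorta
Count: 10

10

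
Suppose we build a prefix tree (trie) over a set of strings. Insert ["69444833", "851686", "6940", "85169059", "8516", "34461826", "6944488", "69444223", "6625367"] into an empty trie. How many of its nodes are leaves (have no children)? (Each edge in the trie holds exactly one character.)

8

Leaves are exactly the stored words that no other stored word extends.
Those words: "34461826", "6625367", "6940", "69444223", "69444833", "6944488", "851686", "85169059"
Leaf count: 8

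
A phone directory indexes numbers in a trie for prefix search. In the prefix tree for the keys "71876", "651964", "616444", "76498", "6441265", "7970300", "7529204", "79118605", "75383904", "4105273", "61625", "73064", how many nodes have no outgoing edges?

12

Leaves are exactly the stored words that no other stored word extends.
Those words: "4105273", "61625", "616444", "6441265", "651964", "71876", "73064", "7529204", "75383904", "76498", "79118605", "7970300"
Leaf count: 12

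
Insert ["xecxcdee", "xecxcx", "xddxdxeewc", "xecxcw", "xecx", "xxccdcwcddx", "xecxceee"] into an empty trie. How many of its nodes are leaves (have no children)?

Leaves are exactly the stored words that no other stored word extends.
Those words: "xddxdxeewc", "xecxcdee", "xecxceee", "xecxcw", "xecxcx", "xxccdcwcddx"
Leaf count: 6

6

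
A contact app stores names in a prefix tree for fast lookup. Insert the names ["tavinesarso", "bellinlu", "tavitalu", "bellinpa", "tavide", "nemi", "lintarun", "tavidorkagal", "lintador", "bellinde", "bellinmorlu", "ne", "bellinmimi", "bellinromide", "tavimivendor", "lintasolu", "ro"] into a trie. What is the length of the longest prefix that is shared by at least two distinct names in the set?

7

The deepest shared node is where two words last agree before diverging.
"bellinmimi" and "bellinmorlu" agree on "bellinm" (7 characters) before diverging; nothing deeper is shared.
Longest shared-prefix length: 7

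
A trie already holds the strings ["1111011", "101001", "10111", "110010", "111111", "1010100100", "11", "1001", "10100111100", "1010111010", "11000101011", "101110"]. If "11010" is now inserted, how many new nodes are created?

2

Walking "11010" from the root, the first 3 characters ("110") follow existing edges; "1" is the first miss.
New nodes needed: |"11010"| − 3 = 5 − 3 = 2.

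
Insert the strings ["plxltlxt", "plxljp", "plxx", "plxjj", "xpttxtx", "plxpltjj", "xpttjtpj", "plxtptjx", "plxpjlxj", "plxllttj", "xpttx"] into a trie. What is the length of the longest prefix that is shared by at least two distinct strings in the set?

5

Look for the deepest trie node that still has at least two words in its subtree.
e.g. "xpttx" and "xpttxtx" share the prefix "xpttx" of length 5; no pair shares a longer one.
Longest shared-prefix length: 5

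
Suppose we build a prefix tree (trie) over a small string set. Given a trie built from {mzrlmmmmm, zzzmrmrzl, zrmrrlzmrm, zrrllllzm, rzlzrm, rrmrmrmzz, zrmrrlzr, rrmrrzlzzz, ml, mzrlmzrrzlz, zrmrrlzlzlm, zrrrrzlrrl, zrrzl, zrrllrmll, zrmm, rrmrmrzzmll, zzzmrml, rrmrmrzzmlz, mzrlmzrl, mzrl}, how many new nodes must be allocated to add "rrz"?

The longest prefix of "rrz" already in the trie is "rr" (length 2).
New nodes needed: |"rrz"| − 2 = 3 − 2 = 1.

1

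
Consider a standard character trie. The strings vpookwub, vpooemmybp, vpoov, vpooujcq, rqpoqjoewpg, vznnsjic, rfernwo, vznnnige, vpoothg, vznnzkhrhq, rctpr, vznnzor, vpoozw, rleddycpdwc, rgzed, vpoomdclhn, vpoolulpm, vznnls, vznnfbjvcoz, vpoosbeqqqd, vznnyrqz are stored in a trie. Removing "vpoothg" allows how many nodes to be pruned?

3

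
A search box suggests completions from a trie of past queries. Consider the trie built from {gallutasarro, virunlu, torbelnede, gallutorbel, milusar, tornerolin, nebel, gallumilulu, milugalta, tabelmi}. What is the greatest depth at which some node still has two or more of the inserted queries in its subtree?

6

The deepest shared node is where two words last agree before diverging.
e.g. "gallutasarro" and "gallutorbel" share the prefix "gallut" of length 6; no pair shares a longer one.
Longest shared-prefix length: 6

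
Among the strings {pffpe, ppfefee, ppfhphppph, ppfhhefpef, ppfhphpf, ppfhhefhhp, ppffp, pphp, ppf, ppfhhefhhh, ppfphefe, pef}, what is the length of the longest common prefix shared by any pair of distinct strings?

The deepest shared node is where two words last agree before diverging.
"ppfhhefhhh" and "ppfhhefhhp" agree on "ppfhhefhh" (9 characters) before diverging; nothing deeper is shared.
Longest shared-prefix length: 9

9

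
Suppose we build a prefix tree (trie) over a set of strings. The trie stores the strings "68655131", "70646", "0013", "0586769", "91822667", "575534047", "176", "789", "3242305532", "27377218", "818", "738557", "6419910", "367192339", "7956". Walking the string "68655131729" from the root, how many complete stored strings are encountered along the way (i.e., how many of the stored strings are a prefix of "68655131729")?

Walk "68655131729" from the root; an end-of-word marker is hit whenever a stored word is a prefix of "68655131729".
Prefixes of the query that are stored words: "68655131"
Count: 1

1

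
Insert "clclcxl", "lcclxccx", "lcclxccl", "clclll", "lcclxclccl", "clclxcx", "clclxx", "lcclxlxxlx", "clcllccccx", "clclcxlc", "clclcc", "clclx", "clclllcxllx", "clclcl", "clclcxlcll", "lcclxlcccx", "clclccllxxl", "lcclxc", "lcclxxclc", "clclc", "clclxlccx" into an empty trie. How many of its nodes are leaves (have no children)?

14

Leaves are exactly the stored words that no other stored word extends.
Those words: "clclccllxxl", "clclcl", "clclcxlcll", "clcllccccx", "clclllcxllx", "clclxcx", "clclxlccx", "clclxx", "lcclxccl", "lcclxccx", "lcclxclccl", "lcclxlcccx", "lcclxlxxlx", "lcclxxclc"
Leaf count: 14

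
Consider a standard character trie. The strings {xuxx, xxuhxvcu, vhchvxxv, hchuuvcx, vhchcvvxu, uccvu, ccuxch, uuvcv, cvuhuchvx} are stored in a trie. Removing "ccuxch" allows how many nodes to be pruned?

5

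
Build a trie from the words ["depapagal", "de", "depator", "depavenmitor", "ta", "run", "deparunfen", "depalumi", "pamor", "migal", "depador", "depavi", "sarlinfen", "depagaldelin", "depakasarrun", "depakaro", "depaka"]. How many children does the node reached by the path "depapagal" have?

0

The children of the "depapagal" node are the distinct next characters among strings starting with "depapagal".
No stored string extends past "depapagal".
That node has 0 child edges.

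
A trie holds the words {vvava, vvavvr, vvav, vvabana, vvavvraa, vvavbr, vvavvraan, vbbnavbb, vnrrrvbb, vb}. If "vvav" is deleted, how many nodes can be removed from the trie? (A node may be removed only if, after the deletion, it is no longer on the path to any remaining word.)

0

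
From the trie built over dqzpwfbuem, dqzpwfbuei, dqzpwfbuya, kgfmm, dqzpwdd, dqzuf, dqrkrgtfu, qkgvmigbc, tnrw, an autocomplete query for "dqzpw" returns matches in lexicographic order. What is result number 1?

dqzpwdd

Words with prefix "dqzpw", in lexicographic order: "dqzpwdd", "dqzpwfbuei", "dqzpwfbuem", "dqzpwfbuya"
The 1st is dqzpwdd.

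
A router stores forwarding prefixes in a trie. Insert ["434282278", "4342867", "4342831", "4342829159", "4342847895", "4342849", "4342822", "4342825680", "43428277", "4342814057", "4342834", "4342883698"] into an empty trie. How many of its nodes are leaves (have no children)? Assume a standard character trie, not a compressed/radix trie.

Leaves are exactly the stored words that no other stored word extends.
Those words: "4342814057", "434282278", "4342825680", "43428277", "4342829159", "4342831", "4342834", "4342847895", "4342849", "4342867", "4342883698"
Leaf count: 11

11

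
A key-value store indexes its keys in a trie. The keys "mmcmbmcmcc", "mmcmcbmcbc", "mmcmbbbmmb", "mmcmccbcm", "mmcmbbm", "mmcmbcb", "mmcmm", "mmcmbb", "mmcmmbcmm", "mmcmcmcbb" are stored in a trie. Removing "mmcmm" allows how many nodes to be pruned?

Walk "mmcmm" from the leaf back toward the root, removing each node that no remaining word uses.
Every node on "mmcmm" is still needed (e.g. by "mmcmmbcmm"), so nothing is freed.
Nodes removed: 0

0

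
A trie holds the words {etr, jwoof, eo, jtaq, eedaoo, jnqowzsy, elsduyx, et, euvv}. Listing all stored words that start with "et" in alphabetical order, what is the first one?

Filter for "et…" and sort: "et", "etr"
Position 1: et

et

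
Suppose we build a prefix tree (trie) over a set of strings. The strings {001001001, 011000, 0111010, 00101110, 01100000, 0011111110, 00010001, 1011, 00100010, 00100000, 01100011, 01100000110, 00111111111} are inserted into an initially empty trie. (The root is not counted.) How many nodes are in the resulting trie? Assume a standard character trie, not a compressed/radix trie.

Insert word by word; a character creates a node only if that edge doesn't already exist:
  "001001001" → 9 new (0, 0, 1, 0, 0, 1, 0, 0, 1)
  "011000" → prefix "0" already present; 5 new (1, 1, 0, 0, 0)
  "0111010" → prefix "011" already present; 4 new (1, 0, 1, 0)
  "00101110" → prefix "0010" already present; 4 new (1, 1, 1, 0)
  "01100000" → prefix "011000" already present; 2 new (0, 0)
  "0011111110" → prefix "001" already present; 7 new (1, 1, 1, 1, 1, 1, 0)
  "00010001" → prefix "00" already present; 6 new (0, 1, 0, 0, 0, 1)
  "1011" → 4 new (1, 0, 1, 1)
  "00100010" → prefix "00100" already present; 3 new (0, 1, 0)
  "00100000" → prefix "001000" already present; 2 new (0, 0)
  "01100011" → prefix "011000" already present; 2 new (1, 1)
  "01100000110" → prefix "01100000" already present; 3 new (1, 1, 0)
  "00111111111" → prefix "001111111" already present; 2 new (1, 1)
Total nodes = 9 + 5 + 4 + 4 + 2 + 7 + 6 + 4 + 3 + 2 + 2 + 3 + 2 = 53

53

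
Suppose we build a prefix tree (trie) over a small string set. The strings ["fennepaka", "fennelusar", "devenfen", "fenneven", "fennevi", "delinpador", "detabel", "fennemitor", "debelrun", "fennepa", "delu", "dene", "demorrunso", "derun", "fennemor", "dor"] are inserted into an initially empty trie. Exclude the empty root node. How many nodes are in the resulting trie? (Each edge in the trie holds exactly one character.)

Count nodes per top-level branch (shared prefixes stored once):
  'd'-branch (debelrun, delinpador, delu, demorrunso, dene, derun, detabel, devenfen, dor): 43 nodes
  'f'-branch (fennelusar, fennemitor, fennemor, fennepa, fennepaka, fenneven, fennevi): 25 nodes
Sum: 68

68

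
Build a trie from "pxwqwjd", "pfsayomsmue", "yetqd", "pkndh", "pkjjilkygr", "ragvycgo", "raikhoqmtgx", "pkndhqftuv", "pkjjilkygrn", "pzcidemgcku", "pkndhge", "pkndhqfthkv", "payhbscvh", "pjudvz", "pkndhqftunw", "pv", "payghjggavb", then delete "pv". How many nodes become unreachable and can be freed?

1

A node on "pv"'s path can go only if nothing else ends at it or branches off below it.
The suffix "v" (1 node) is used only by "pv"; the node for "p" still has the child "x", so pruning stops there.
Nodes removed: 1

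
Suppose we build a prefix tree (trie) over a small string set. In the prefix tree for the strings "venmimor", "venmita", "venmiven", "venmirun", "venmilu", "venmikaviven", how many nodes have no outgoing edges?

6

Leaves are exactly the stored words that no other stored word extends.
Those words: "venmikaviven", "venmilu", "venmimor", "venmirun", "venmita", "venmiven"
Leaf count: 6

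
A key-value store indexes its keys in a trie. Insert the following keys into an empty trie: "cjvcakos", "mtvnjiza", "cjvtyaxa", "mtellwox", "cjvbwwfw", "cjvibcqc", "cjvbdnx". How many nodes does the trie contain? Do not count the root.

40

Insert word by word; a character creates a node only if that edge doesn't already exist:
  "cjvcakos" → 8 new (c, j, v, c, a, k, o, s)
  "mtvnjiza" → 8 new (m, t, v, n, j, i, z, a)
  "cjvtyaxa" → prefix "cjv" already present; 5 new (t, y, a, x, a)
  "mtellwox" → prefix "mt" already present; 6 new (e, l, l, w, o, x)
  "cjvbwwfw" → prefix "cjv" already present; 5 new (b, w, w, f, w)
  "cjvibcqc" → prefix "cjv" already present; 5 new (i, b, c, q, c)
  "cjvbdnx" → prefix "cjvb" already present; 3 new (d, n, x)
Total nodes = 8 + 8 + 5 + 6 + 5 + 5 + 3 = 40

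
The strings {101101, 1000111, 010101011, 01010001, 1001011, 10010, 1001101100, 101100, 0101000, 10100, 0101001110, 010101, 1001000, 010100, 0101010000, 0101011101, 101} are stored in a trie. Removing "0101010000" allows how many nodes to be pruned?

A node on "0101010000"'s path can go only if nothing else ends at it or branches off below it.
The suffix "000" (3 nodes) is used only by "0101010000"; the node for "0101010" still has the child "1", so pruning stops there.
Nodes removed: 3

3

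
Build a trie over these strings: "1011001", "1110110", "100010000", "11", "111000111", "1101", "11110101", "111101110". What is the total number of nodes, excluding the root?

For each word, the new-node count is its length minus the longest prefix already in the trie:
  "1011001" → 7 new (1, 0, 1, 1, 0, 0, 1)
  "1110110" → prefix "1" already present; 6 new (1, 1, 0, 1, 1, 0)
  "100010000" → prefix "10" already present; 7 new (0, 0, 1, 0, 0, 0, 0)
  "11" → prefix "11" already present; 0 new (none)
  "111000111" → prefix "1110" already present; 5 new (0, 0, 1, 1, 1)
  "1101" → prefix "11" already present; 2 new (0, 1)
  "11110101" → prefix "111" already present; 5 new (1, 0, 1, 0, 1)
  "111101110" → prefix "111101" already present; 3 new (1, 1, 0)
Total nodes = 7 + 6 + 7 + 0 + 5 + 2 + 5 + 3 = 35

35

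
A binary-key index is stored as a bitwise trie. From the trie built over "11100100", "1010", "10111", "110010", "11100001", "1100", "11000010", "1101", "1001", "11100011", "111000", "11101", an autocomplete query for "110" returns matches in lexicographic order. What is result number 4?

Words with prefix "110", in lexicographic order: "1100", "11000010", "110010", "1101"
Position 4: 1101

1101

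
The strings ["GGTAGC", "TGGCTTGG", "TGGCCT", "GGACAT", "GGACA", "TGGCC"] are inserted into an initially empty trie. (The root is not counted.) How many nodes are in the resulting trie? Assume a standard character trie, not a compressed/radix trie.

20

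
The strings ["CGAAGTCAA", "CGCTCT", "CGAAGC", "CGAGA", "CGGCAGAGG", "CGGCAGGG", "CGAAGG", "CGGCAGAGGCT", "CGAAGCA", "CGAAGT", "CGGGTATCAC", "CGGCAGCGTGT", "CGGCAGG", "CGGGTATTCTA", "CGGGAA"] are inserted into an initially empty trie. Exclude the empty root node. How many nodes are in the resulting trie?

Insert word by word; a character creates a node only if that edge doesn't already exist:
  "CGAAGTCAA" → 9 new (C, G, A, A, G, T, C, A, A)
  "CGCTCT" → prefix "CG" already present; 4 new (C, T, C, T)
  "CGAAGC" → prefix "CGAAG" already present; 1 new (C)
  "CGAGA" → prefix "CGA" already present; 2 new (G, A)
  "CGGCAGAGG" → prefix "CG" already present; 7 new (G, C, A, G, A, G, G)
  "CGGCAGGG" → prefix "CGGCAG" already present; 2 new (G, G)
  "CGAAGG" → prefix "CGAAG" already present; 1 new (G)
  "CGGCAGAGGCT" → prefix "CGGCAGAGG" already present; 2 new (C, T)
  "CGAAGCA" → prefix "CGAAGC" already present; 1 new (A)
  "CGAAGT" → prefix "CGAAGT" already present; 0 new (none)
  "CGGGTATCAC" → prefix "CGG" already present; 7 new (G, T, A, T, C, A, C)
  "CGGCAGCGTGT" → prefix "CGGCAG" already present; 5 new (C, G, T, G, T)
  "CGGCAGG" → prefix "CGGCAGG" already present; 0 new (none)
  "CGGGTATTCTA" → prefix "CGGGTAT" already present; 4 new (T, C, T, A)
  "CGGGAA" → prefix "CGGG" already present; 2 new (A, A)
Total nodes = 9 + 4 + 1 + 2 + 7 + 2 + 1 + 2 + 1 + 0 + 7 + 5 + 0 + 4 + 2 = 47

47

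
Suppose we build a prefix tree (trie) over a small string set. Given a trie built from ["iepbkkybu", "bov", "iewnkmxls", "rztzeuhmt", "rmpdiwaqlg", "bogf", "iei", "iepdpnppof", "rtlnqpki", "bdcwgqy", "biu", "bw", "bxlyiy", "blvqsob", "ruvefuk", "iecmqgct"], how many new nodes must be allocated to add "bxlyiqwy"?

3

Walking "bxlyiqwy" from the root, the first 5 characters ("bxlyi") follow existing edges; "q" is the first miss.
Each of the 3 remaining characters creates one node.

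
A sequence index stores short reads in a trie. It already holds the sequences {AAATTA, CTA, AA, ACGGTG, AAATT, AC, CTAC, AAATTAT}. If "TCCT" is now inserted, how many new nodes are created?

"TCCT" shares no prefix with any stored word, so all 4 characters open new nodes.
4 − 0 = 4 new nodes.

4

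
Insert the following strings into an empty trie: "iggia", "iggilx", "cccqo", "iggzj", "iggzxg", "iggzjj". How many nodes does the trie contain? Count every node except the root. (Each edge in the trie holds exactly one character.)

17

Trie structure (* marks end of a word):
(root)
├─ c
│  └─ c
│     └─ c
│        └─ q
│           └─ o *
└─ i
   └─ g
      └─ g
         ├─ i
         │  ├─ a *
         │  └─ l
         │     └─ x *
         └─ z
            ├─ j *
            │  └─ j *
            └─ x
               └─ g *
Counting every labelled node above: 17.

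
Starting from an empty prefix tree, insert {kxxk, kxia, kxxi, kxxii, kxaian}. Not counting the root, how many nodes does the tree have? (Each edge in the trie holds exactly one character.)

For each word, the new-node count is its length minus the longest prefix already in the trie:
  "kxxk" → 4 new (k, x, x, k)
  "kxia" → prefix "kx" already present; 2 new (i, a)
  "kxxi" → prefix "kxx" already present; 1 new (i)
  "kxxii" → prefix "kxxi" already present; 1 new (i)
  "kxaian" → prefix "kx" already present; 4 new (a, i, a, n)
Total nodes = 4 + 2 + 1 + 1 + 4 = 12

12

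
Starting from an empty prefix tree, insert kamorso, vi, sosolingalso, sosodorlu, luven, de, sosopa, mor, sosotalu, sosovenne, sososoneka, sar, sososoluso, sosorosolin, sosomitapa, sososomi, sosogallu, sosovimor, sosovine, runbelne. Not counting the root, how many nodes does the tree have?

For each word, the new-node count is its length minus the longest prefix already in the trie:
  "kamorso" → 7 new (k, a, m, o, r, s, o)
  "vi" → 2 new (v, i)
  "sosolingalso" → 12 new (s, o, s, o, l, i, n, g, a, l, s, o)
  "sosodorlu" → prefix "soso" already present; 5 new (d, o, r, l, u)
  "luven" → 5 new (l, u, v, e, n)
  "de" → 2 new (d, e)
  "sosopa" → prefix "soso" already present; 2 new (p, a)
  "mor" → 3 new (m, o, r)
  "sosotalu" → prefix "soso" already present; 4 new (t, a, l, u)
  "sosovenne" → prefix "soso" already present; 5 new (v, e, n, n, e)
  "sososoneka" → prefix "soso" already present; 6 new (s, o, n, e, k, a)
  "sar" → prefix "s" already present; 2 new (a, r)
  "sososoluso" → prefix "sososo" already present; 4 new (l, u, s, o)
  "sosorosolin" → prefix "soso" already present; 7 new (r, o, s, o, l, i, n)
  "sosomitapa" → prefix "soso" already present; 6 new (m, i, t, a, p, a)
  "sososomi" → prefix "sososo" already present; 2 new (m, i)
  "sosogallu" → prefix "soso" already present; 5 new (g, a, l, l, u)
  "sosovimor" → prefix "sosov" already present; 4 new (i, m, o, r)
  "sosovine" → prefix "sosovi" already present; 2 new (n, e)
  "runbelne" → 8 new (r, u, n, b, e, l, n, e)
Total nodes = 7 + 2 + 12 + 5 + 5 + 2 + 2 + 3 + 4 + 5 + 6 + 2 + 4 + 7 + 6 + 2 + 5 + 4 + 2 + 8 = 93

93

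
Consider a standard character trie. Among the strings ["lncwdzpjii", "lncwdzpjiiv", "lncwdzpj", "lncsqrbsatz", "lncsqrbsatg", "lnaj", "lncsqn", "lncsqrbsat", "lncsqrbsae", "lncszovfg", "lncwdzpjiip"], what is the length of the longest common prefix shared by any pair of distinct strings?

10

The deepest shared node is where two words last agree before diverging.
"lncsqrbsat" and "lncsqrbsatg" agree on "lncsqrbsat" (10 characters) before diverging; nothing deeper is shared.
Longest shared-prefix length: 10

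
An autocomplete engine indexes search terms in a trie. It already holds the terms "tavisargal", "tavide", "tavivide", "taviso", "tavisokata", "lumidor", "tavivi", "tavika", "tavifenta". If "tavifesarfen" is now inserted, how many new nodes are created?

The longest prefix of "tavifesarfen" already in the trie is "tavife" (length 6).
So 12 − 6 = 6 new nodes.

6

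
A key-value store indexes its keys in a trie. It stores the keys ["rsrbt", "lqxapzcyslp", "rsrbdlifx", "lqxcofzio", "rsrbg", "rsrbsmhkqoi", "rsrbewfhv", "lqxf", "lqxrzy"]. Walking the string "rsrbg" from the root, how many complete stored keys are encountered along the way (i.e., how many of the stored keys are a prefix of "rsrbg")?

1

Check each prefix of "rsrbg" against the stored set — each match is an end-marker on the path.
Prefixes of the query that are stored words: "rsrbg"
Count: 1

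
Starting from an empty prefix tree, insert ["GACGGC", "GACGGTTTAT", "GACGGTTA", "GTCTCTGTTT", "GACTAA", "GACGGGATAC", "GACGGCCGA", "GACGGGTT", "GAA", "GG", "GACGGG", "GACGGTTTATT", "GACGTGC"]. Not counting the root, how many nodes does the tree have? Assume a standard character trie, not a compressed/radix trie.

For each word, the new-node count is its length minus the longest prefix already in the trie:
  "GACGGC" → 6 new (G, A, C, G, G, C)
  "GACGGTTTAT" → prefix "GACGG" already present; 5 new (T, T, T, A, T)
  "GACGGTTA" → prefix "GACGGTT" already present; 1 new (A)
  "GTCTCTGTTT" → prefix "G" already present; 9 new (T, C, T, C, T, G, T, T, T)
  "GACTAA" → prefix "GAC" already present; 3 new (T, A, A)
  "GACGGGATAC" → prefix "GACGG" already present; 5 new (G, A, T, A, C)
  "GACGGCCGA" → prefix "GACGGC" already present; 3 new (C, G, A)
  "GACGGGTT" → prefix "GACGGG" already present; 2 new (T, T)
  "GAA" → prefix "GA" already present; 1 new (A)
  "GG" → prefix "G" already present; 1 new (G)
  "GACGGG" → prefix "GACGGG" already present; 0 new (none)
  "GACGGTTTATT" → prefix "GACGGTTTAT" already present; 1 new (T)
  "GACGTGC" → prefix "GACG" already present; 3 new (T, G, C)
Total nodes = 6 + 5 + 1 + 9 + 3 + 5 + 3 + 2 + 1 + 1 + 0 + 1 + 3 = 40

40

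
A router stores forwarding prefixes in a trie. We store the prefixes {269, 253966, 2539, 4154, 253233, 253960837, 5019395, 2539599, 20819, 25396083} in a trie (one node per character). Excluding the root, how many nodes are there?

Insert word by word; a character creates a node only if that edge doesn't already exist:
  "269" → 3 new (2, 6, 9)
  "253966" → prefix "2" already present; 5 new (5, 3, 9, 6, 6)
  "2539" → prefix "2539" already present; 0 new (none)
  "4154" → 4 new (4, 1, 5, 4)
  "253233" → prefix "253" already present; 3 new (2, 3, 3)
  "253960837" → prefix "25396" already present; 4 new (0, 8, 3, 7)
  "5019395" → 7 new (5, 0, 1, 9, 3, 9, 5)
  "2539599" → prefix "2539" already present; 3 new (5, 9, 9)
  "20819" → prefix "2" already present; 4 new (0, 8, 1, 9)
  "25396083" → prefix "25396083" already present; 0 new (none)
Total nodes = 3 + 5 + 0 + 4 + 3 + 4 + 7 + 3 + 4 + 0 = 33

33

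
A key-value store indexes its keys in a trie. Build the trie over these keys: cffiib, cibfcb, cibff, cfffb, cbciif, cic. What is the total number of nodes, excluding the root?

20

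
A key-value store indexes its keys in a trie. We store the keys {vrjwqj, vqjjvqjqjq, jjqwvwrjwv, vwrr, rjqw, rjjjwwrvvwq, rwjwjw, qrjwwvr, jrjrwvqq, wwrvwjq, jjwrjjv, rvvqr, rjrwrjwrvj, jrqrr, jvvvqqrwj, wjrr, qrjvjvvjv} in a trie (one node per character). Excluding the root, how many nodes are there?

104

Insert word by word; a character creates a node only if that edge doesn't already exist:
  "vrjwqj" → 6 new (v, r, j, w, q, j)
  "vqjjvqjqjq" → prefix "v" already present; 9 new (q, j, j, v, q, j, q, j, q)
  "jjqwvwrjwv" → 10 new (j, j, q, w, v, w, r, j, w, v)
  "vwrr" → prefix "v" already present; 3 new (w, r, r)
  "rjqw" → 4 new (r, j, q, w)
  "rjjjwwrvvwq" → prefix "rj" already present; 9 new (j, j, w, w, r, v, v, w, q)
  "rwjwjw" → prefix "r" already present; 5 new (w, j, w, j, w)
  "qrjwwvr" → 7 new (q, r, j, w, w, v, r)
  "jrjrwvqq" → prefix "j" already present; 7 new (r, j, r, w, v, q, q)
  "wwrvwjq" → 7 new (w, w, r, v, w, j, q)
  "jjwrjjv" → prefix "jj" already present; 5 new (w, r, j, j, v)
  "rvvqr" → prefix "r" already present; 4 new (v, v, q, r)
  "rjrwrjwrvj" → prefix "rj" already present; 8 new (r, w, r, j, w, r, v, j)
  "jrqrr" → prefix "jr" already present; 3 new (q, r, r)
  "jvvvqqrwj" → prefix "j" already present; 8 new (v, v, v, q, q, r, w, j)
  "wjrr" → prefix "w" already present; 3 new (j, r, r)
  "qrjvjvvjv" → prefix "qrj" already present; 6 new (v, j, v, v, j, v)
Total nodes = 6 + 9 + 10 + 3 + 4 + 9 + 5 + 7 + 7 + 7 + 5 + 4 + 8 + 3 + 8 + 3 + 6 = 104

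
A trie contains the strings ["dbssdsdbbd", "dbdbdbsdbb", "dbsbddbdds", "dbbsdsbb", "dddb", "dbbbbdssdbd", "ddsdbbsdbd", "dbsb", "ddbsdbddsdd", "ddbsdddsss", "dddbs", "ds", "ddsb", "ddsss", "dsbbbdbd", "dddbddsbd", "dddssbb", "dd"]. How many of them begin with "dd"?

Walk to "dd"; the words in its subtree are exactly those with that prefix.
Words under "dd": dd, ddbsdbddsdd, ddbsdddsss, dddb, dddbddsbd, dddbs, dddssbb, ddsb, ddsdbbsdbd, ddsss
Count: 10

10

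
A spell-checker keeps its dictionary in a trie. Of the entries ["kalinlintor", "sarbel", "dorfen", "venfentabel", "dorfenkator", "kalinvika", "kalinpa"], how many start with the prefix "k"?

3

Walk to "k"; the words in its subtree are exactly those with that prefix.
Matches: "kalinlintor", "kalinpa", "kalinvika"
Count: 3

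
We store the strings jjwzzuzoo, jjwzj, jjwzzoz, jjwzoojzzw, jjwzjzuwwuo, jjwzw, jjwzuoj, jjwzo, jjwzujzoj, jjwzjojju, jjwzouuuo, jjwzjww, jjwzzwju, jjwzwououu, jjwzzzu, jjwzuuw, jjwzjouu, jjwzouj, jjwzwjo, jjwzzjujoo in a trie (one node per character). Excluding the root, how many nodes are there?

Trace insertions, counting only characters that open a new branch:
  "jjwzzuzoo" → 9 new (j, j, w, z, z, u, z, o, o)
  "jjwzj" → prefix "jjwz" already present; 1 new (j)
  "jjwzzoz" → prefix "jjwzz" already present; 2 new (o, z)
  "jjwzoojzzw" → prefix "jjwz" already present; 6 new (o, o, j, z, z, w)
  "jjwzjzuwwuo" → prefix "jjwzj" already present; 6 new (z, u, w, w, u, o)
  "jjwzw" → prefix "jjwz" already present; 1 new (w)
  "jjwzuoj" → prefix "jjwz" already present; 3 new (u, o, j)
  "jjwzo" → prefix "jjwzo" already present; 0 new (none)
  "jjwzujzoj" → prefix "jjwzu" already present; 4 new (j, z, o, j)
  "jjwzjojju" → prefix "jjwzj" already present; 4 new (o, j, j, u)
  "jjwzouuuo" → prefix "jjwzo" already present; 4 new (u, u, u, o)
  "jjwzjww" → prefix "jjwzj" already present; 2 new (w, w)
  "jjwzzwju" → prefix "jjwzz" already present; 3 new (w, j, u)
  "jjwzwououu" → prefix "jjwzw" already present; 5 new (o, u, o, u, u)
  "jjwzzzu" → prefix "jjwzz" already present; 2 new (z, u)
  "jjwzuuw" → prefix "jjwzu" already present; 2 new (u, w)
  "jjwzjouu" → prefix "jjwzjo" already present; 2 new (u, u)
  "jjwzouj" → prefix "jjwzou" already present; 1 new (j)
  "jjwzwjo" → prefix "jjwzw" already present; 2 new (j, o)
  "jjwzzjujoo" → prefix "jjwzz" already present; 5 new (j, u, j, o, o)
Total nodes = 9 + 1 + 2 + 6 + 6 + 1 + 3 + 0 + 4 + 4 + 4 + 2 + 3 + 5 + 2 + 2 + 2 + 1 + 2 + 5 = 64

64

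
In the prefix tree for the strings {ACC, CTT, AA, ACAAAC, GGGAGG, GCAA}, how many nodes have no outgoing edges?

Leaves are exactly the stored words that no other stored word extends.
Those words: "AA", "ACAAAC", "ACC", "CTT", "GCAA", "GGGAGG"
Leaf count: 6

6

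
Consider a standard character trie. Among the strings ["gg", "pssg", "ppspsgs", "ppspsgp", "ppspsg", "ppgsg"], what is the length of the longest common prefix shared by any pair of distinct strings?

Look for the deepest trie node that still has at least two words in its subtree.
e.g. "ppspsg" and "ppspsgp" share the prefix "ppspsg" of length 6; no pair shares a longer one.
Longest shared-prefix length: 6

6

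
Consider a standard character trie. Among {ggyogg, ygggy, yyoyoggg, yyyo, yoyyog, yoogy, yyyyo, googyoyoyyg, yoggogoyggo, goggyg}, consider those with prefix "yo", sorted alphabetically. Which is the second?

yoogy

DFS of the "yo" subtree visits, in order: "yoggogoyggo", "yoogy", "yoyyog"
The 2nd is yoogy.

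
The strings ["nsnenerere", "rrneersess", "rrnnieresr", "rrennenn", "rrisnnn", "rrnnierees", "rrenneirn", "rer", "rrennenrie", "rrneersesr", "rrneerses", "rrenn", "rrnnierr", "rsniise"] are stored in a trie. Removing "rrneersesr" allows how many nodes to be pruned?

After clearing the end-marker at "rrneersesr", prune upward until reaching a node still needed by another word.
The suffix "r" (1 node) is used only by "rrneersesr"; the node for "rrneerses" still has the child "s", so pruning stops there.
Nodes removed: 1

1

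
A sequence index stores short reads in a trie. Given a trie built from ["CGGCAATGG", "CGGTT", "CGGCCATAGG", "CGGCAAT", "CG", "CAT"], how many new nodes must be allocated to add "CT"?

"C" is already a path in the trie; the remaining "T" must be added.
So 2 − 1 = 1 new nodes.

1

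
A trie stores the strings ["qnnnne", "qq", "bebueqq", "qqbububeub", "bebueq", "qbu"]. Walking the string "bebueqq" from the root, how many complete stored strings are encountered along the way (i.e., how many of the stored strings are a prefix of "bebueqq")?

Walk "bebueqq" from the root; an end-of-word marker is hit whenever a stored word is a prefix of "bebueqq".
Prefixes of the query that are stored words: "bebueq", "bebueqq"
Count: 2

2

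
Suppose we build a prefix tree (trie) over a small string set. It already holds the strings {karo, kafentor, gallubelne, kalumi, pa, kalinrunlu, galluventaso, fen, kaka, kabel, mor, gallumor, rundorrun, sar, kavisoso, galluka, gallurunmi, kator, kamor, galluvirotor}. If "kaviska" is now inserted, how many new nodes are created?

2

The longest prefix of "kaviska" already in the trie is "kavis" (length 5).
New nodes needed: |"kaviska"| − 5 = 7 − 5 = 2.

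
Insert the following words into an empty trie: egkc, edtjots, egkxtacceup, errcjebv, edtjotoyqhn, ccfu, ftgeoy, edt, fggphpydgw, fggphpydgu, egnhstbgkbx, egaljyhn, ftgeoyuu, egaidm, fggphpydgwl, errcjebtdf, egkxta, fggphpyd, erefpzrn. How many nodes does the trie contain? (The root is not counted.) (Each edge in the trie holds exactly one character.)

Insert word by word; a character creates a node only if that edge doesn't already exist:
  "egkc" → 4 new (e, g, k, c)
  "edtjots" → prefix "e" already present; 6 new (d, t, j, o, t, s)
  "egkxtacceup" → prefix "egk" already present; 8 new (x, t, a, c, c, e, u, p)
  "errcjebv" → prefix "e" already present; 7 new (r, r, c, j, e, b, v)
  "edtjotoyqhn" → prefix "edtjot" already present; 5 new (o, y, q, h, n)
  "ccfu" → 4 new (c, c, f, u)
  "ftgeoy" → 6 new (f, t, g, e, o, y)
  "edt" → prefix "edt" already present; 0 new (none)
  "fggphpydgw" → prefix "f" already present; 9 new (g, g, p, h, p, y, d, g, w)
  "fggphpydgu" → prefix "fggphpydg" already present; 1 new (u)
  "egnhstbgkbx" → prefix "eg" already present; 9 new (n, h, s, t, b, g, k, b, x)
  "egaljyhn" → prefix "eg" already present; 6 new (a, l, j, y, h, n)
  "ftgeoyuu" → prefix "ftgeoy" already present; 2 new (u, u)
  "egaidm" → prefix "ega" already present; 3 new (i, d, m)
  "fggphpydgwl" → prefix "fggphpydgw" already present; 1 new (l)
  "errcjebtdf" → prefix "errcjeb" already present; 3 new (t, d, f)
  "egkxta" → prefix "egkxta" already present; 0 new (none)
  "fggphpyd" → prefix "fggphpyd" already present; 0 new (none)
  "erefpzrn" → prefix "er" already present; 6 new (e, f, p, z, r, n)
Total nodes = 4 + 6 + 8 + 7 + 5 + 4 + 6 + 0 + 9 + 1 + 9 + 6 + 2 + 3 + 1 + 3 + 0 + 0 + 6 = 80

80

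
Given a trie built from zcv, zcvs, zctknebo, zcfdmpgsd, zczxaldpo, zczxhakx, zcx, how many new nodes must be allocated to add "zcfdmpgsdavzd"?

4

"zcfdmpgsd" is already a path in the trie; the remaining "avzd" must be added.
So 13 − 9 = 4 new nodes.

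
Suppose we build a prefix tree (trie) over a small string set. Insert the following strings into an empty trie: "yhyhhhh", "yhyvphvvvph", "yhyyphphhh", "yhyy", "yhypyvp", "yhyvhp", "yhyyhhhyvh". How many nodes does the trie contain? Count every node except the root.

34

For each word, the new-node count is its length minus the longest prefix already in the trie:
  "yhyhhhh" → 7 new (y, h, y, h, h, h, h)
  "yhyvphvvvph" → prefix "yhy" already present; 8 new (v, p, h, v, v, v, p, h)
  "yhyyphphhh" → prefix "yhy" already present; 7 new (y, p, h, p, h, h, h)
  "yhyy" → prefix "yhyy" already present; 0 new (none)
  "yhypyvp" → prefix "yhy" already present; 4 new (p, y, v, p)
  "yhyvhp" → prefix "yhyv" already present; 2 new (h, p)
  "yhyyhhhyvh" → prefix "yhyy" already present; 6 new (h, h, h, y, v, h)
Total nodes = 7 + 8 + 7 + 0 + 4 + 2 + 6 = 34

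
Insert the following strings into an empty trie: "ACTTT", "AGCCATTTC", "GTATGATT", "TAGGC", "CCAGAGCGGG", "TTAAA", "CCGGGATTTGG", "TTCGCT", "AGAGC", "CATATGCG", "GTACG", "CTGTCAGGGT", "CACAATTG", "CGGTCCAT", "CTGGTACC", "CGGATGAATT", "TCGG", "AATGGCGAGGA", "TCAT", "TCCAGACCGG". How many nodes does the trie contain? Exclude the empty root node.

122

For each word, the new-node count is its length minus the longest prefix already in the trie:
  "ACTTT" → 5 new (A, C, T, T, T)
  "AGCCATTTC" → prefix "A" already present; 8 new (G, C, C, A, T, T, T, C)
  "GTATGATT" → 8 new (G, T, A, T, G, A, T, T)
  "TAGGC" → 5 new (T, A, G, G, C)
  "CCAGAGCGGG" → 10 new (C, C, A, G, A, G, C, G, G, G)
  "TTAAA" → prefix "T" already present; 4 new (T, A, A, A)
  "CCGGGATTTGG" → prefix "CC" already present; 9 new (G, G, G, A, T, T, T, G, G)
  "TTCGCT" → prefix "TT" already present; 4 new (C, G, C, T)
  "AGAGC" → prefix "AG" already present; 3 new (A, G, C)
  "CATATGCG" → prefix "C" already present; 7 new (A, T, A, T, G, C, G)
  "GTACG" → prefix "GTA" already present; 2 new (C, G)
  "CTGTCAGGGT" → prefix "C" already present; 9 new (T, G, T, C, A, G, G, G, T)
  "CACAATTG" → prefix "CA" already present; 6 new (C, A, A, T, T, G)
  "CGGTCCAT" → prefix "C" already present; 7 new (G, G, T, C, C, A, T)
  "CTGGTACC" → prefix "CTG" already present; 5 new (G, T, A, C, C)
  "CGGATGAATT" → prefix "CGG" already present; 7 new (A, T, G, A, A, T, T)
  "TCGG" → prefix "T" already present; 3 new (C, G, G)
  "AATGGCGAGGA" → prefix "A" already present; 10 new (A, T, G, G, C, G, A, G, G, A)
  "TCAT" → prefix "TC" already present; 2 new (A, T)
  "TCCAGACCGG" → prefix "TC" already present; 8 new (C, A, G, A, C, C, G, G)
Total nodes = 5 + 8 + 8 + 5 + 10 + 4 + 9 + 4 + 3 + 7 + 2 + 9 + 6 + 7 + 5 + 7 + 3 + 10 + 2 + 8 = 122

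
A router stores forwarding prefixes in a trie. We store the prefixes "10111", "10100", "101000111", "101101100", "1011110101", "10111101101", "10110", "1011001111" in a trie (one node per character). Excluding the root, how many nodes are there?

29

Count nodes per top-level branch (shared prefixes stored once):
  '1'-branch (10100, 101000111, 10110, 1011001111, 101101100, 10111, 1011110101, 10111101101): 29 nodes
Sum: 29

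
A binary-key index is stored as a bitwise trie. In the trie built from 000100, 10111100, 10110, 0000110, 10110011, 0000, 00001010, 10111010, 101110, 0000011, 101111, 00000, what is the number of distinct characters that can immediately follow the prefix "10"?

The children of the "10" node are the distinct next characters among strings starting with "10".
Distinct next characters after "10": 1.
That node has 1 child edge.

1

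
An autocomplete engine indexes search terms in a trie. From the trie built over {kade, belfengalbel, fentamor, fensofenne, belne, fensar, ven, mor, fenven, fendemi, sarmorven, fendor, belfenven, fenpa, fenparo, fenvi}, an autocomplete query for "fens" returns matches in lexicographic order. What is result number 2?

DFS of the "fens" subtree visits, in order: "fensar", "fensofenne"
Position 2: fensofenne

fensofenne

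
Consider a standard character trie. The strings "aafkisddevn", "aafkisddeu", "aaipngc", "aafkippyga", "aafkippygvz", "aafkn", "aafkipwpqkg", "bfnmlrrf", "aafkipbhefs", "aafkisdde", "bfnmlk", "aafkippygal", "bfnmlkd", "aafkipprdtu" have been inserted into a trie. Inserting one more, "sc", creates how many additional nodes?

No existing word starts with "s", so every character of "sc" needs a new node.
2 − 0 = 2 new nodes.

2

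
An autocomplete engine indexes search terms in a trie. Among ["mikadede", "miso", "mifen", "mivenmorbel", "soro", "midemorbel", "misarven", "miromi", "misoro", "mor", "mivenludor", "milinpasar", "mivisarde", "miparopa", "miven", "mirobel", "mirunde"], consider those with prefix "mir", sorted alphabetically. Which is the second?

Filter for "mir…" and sort: "mirobel", "miromi", "mirunde"
The 2nd is miromi.

miromi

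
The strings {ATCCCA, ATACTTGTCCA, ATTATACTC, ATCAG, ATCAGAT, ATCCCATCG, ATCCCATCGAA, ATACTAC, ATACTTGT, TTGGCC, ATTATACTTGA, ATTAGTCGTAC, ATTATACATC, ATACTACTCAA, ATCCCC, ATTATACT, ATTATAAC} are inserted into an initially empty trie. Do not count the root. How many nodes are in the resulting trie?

Count nodes per top-level branch (shared prefixes stored once):
  'A'-branch (ATACTAC, ATACTACTCAA, ATACTTGT, ATACTTGTCCA, ATCAG, ATCAGAT, ATCCCA, ATCCCATCG, ATCCCATCGAA, ATCCCC, ATTAGTCGTAC, ATTATAAC, ATTATACATC, ATTATACT, ATTATACTC, ATTATACTTGA): 53 nodes
  'T'-branch (TTGGCC): 6 nodes
Sum: 59

59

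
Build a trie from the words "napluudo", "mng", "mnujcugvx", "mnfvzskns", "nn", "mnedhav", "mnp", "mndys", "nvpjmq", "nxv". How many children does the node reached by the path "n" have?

The children of the "n" node are the distinct next characters among strings starting with "n".
Distinct next characters after "n": a, n, v, x.
That node has 4 child edges.

4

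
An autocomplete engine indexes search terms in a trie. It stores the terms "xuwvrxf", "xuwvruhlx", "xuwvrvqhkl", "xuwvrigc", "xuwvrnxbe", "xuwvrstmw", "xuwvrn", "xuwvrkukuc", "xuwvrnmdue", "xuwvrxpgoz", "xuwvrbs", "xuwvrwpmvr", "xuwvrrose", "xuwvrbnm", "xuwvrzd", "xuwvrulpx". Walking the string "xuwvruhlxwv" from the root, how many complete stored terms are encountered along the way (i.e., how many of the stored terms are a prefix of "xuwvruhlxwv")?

1

Walk "xuwvruhlxwv" from the root; an end-of-word marker is hit whenever a stored word is a prefix of "xuwvruhlxwv".
Prefixes of the query that are stored words: "xuwvruhlx"
Count: 1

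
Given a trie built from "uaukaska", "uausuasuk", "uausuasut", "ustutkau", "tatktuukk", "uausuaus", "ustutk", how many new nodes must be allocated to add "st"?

"st" shares no prefix with any stored word, so all 2 characters open new nodes.
2 − 0 = 2 new nodes.

2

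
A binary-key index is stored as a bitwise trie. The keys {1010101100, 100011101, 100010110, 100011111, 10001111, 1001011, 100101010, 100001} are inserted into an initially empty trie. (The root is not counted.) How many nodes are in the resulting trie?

Insert word by word; a character creates a node only if that edge doesn't already exist:
  "1010101100" → 10 new (1, 0, 1, 0, 1, 0, 1, 1, 0, 0)
  "100011101" → prefix "10" already present; 7 new (0, 0, 1, 1, 1, 0, 1)
  "100010110" → prefix "10001" already present; 4 new (0, 1, 1, 0)
  "100011111" → prefix "1000111" already present; 2 new (1, 1)
  "10001111" → prefix "10001111" already present; 0 new (none)
  "1001011" → prefix "100" already present; 4 new (1, 0, 1, 1)
  "100101010" → prefix "100101" already present; 3 new (0, 1, 0)
  "100001" → prefix "1000" already present; 2 new (0, 1)
Total nodes = 10 + 7 + 4 + 2 + 0 + 4 + 3 + 2 = 32

32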